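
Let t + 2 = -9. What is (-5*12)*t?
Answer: 660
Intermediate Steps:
t = -11 (t = -2 - 9 = -11)
(-5*12)*t = -5*12*(-11) = -60*(-11) = 660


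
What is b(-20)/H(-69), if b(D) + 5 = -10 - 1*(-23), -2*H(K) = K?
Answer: 16/69 ≈ 0.23188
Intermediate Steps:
H(K) = -K/2
b(D) = 8 (b(D) = -5 + (-10 - 1*(-23)) = -5 + (-10 + 23) = -5 + 13 = 8)
b(-20)/H(-69) = 8/((-½*(-69))) = 8/(69/2) = 8*(2/69) = 16/69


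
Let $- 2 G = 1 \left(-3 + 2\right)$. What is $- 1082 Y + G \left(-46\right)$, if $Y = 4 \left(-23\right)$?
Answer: $99521$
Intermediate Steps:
$G = \frac{1}{2}$ ($G = - \frac{1 \left(-3 + 2\right)}{2} = - \frac{1 \left(-1\right)}{2} = \left(- \frac{1}{2}\right) \left(-1\right) = \frac{1}{2} \approx 0.5$)
$Y = -92$
$- 1082 Y + G \left(-46\right) = \left(-1082\right) \left(-92\right) + \frac{1}{2} \left(-46\right) = 99544 - 23 = 99521$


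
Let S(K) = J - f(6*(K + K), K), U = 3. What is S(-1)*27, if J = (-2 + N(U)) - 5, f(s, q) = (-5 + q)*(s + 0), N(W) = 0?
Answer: -2133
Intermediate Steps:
f(s, q) = s*(-5 + q) (f(s, q) = (-5 + q)*s = s*(-5 + q))
J = -7 (J = (-2 + 0) - 5 = -2 - 5 = -7)
S(K) = -7 - 12*K*(-5 + K) (S(K) = -7 - 6*(K + K)*(-5 + K) = -7 - 6*(2*K)*(-5 + K) = -7 - 12*K*(-5 + K))
S(-1)*27 = (-7 - 12*(-1)*(-5 - 1))*27 = (-7 - 12*(-1)*(-6))*27 = (-7 - 72)*27 = -79*27 = -2133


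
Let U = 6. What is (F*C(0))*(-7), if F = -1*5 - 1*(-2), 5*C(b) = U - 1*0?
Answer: 126/5 ≈ 25.200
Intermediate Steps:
C(b) = 6/5 (C(b) = (6 - 1*0)/5 = (6 + 0)/5 = (1/5)*6 = 6/5)
F = -3 (F = -5 + 2 = -3)
(F*C(0))*(-7) = -3*6/5*(-7) = -18/5*(-7) = 126/5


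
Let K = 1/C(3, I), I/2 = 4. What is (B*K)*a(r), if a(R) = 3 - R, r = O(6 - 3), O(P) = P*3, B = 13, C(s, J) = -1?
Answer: 78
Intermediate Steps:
I = 8 (I = 2*4 = 8)
O(P) = 3*P
r = 9 (r = 3*(6 - 3) = 3*3 = 9)
K = -1 (K = 1/(-1) = -1)
(B*K)*a(r) = (13*(-1))*(3 - 1*9) = -13*(3 - 9) = -13*(-6) = 78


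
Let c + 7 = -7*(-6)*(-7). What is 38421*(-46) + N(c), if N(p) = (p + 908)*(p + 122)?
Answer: -1876019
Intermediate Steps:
c = -301 (c = -7 - 7*(-6)*(-7) = -7 + 42*(-7) = -7 - 294 = -301)
N(p) = (122 + p)*(908 + p) (N(p) = (908 + p)*(122 + p) = (122 + p)*(908 + p))
38421*(-46) + N(c) = 38421*(-46) + (110776 + (-301)² + 1030*(-301)) = -1767366 + (110776 + 90601 - 310030) = -1767366 - 108653 = -1876019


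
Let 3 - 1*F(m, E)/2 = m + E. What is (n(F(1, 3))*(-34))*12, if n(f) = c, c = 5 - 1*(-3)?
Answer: -3264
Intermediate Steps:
c = 8 (c = 5 + 3 = 8)
F(m, E) = 6 - 2*E - 2*m (F(m, E) = 6 - 2*(m + E) = 6 - 2*(E + m) = 6 + (-2*E - 2*m) = 6 - 2*E - 2*m)
n(f) = 8
(n(F(1, 3))*(-34))*12 = (8*(-34))*12 = -272*12 = -3264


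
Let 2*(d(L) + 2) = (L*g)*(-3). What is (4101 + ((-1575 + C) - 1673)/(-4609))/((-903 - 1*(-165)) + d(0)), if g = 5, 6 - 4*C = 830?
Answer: -1718633/310060 ≈ -5.5429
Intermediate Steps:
C = -206 (C = 3/2 - 1/4*830 = 3/2 - 415/2 = -206)
d(L) = -2 - 15*L/2 (d(L) = -2 + ((L*5)*(-3))/2 = -2 + ((5*L)*(-3))/2 = -2 + (-15*L)/2 = -2 - 15*L/2)
(4101 + ((-1575 + C) - 1673)/(-4609))/((-903 - 1*(-165)) + d(0)) = (4101 + ((-1575 - 206) - 1673)/(-4609))/((-903 - 1*(-165)) + (-2 - 15/2*0)) = (4101 + (-1781 - 1673)*(-1/4609))/((-903 + 165) + (-2 + 0)) = (4101 - 3454*(-1/4609))/(-738 - 2) = (4101 + 314/419)/(-740) = (1718633/419)*(-1/740) = -1718633/310060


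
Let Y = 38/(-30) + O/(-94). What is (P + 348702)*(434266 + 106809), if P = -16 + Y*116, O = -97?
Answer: 26599726608880/141 ≈ 1.8865e+11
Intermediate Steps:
Y = -331/1410 (Y = 38/(-30) - 97/(-94) = 38*(-1/30) - 97*(-1/94) = -19/15 + 97/94 = -331/1410 ≈ -0.23475)
P = -30478/705 (P = -16 - 331/1410*116 = -16 - 19198/705 = -30478/705 ≈ -43.231)
(P + 348702)*(434266 + 106809) = (-30478/705 + 348702)*(434266 + 106809) = (245804432/705)*541075 = 26599726608880/141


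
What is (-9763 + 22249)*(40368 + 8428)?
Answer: 609266856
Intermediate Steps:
(-9763 + 22249)*(40368 + 8428) = 12486*48796 = 609266856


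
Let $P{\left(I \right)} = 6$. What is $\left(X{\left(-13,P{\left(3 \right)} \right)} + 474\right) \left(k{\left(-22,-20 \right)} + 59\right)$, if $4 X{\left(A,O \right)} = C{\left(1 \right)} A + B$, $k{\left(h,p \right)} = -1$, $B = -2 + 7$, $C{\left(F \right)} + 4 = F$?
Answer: $28130$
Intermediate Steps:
$C{\left(F \right)} = -4 + F$
$B = 5$
$X{\left(A,O \right)} = \frac{5}{4} - \frac{3 A}{4}$ ($X{\left(A,O \right)} = \frac{\left(-4 + 1\right) A + 5}{4} = \frac{- 3 A + 5}{4} = \frac{5 - 3 A}{4} = \frac{5}{4} - \frac{3 A}{4}$)
$\left(X{\left(-13,P{\left(3 \right)} \right)} + 474\right) \left(k{\left(-22,-20 \right)} + 59\right) = \left(\left(\frac{5}{4} - - \frac{39}{4}\right) + 474\right) \left(-1 + 59\right) = \left(\left(\frac{5}{4} + \frac{39}{4}\right) + 474\right) 58 = \left(11 + 474\right) 58 = 485 \cdot 58 = 28130$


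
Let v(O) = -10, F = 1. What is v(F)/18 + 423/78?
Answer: 1139/234 ≈ 4.8675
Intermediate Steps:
v(F)/18 + 423/78 = -10/18 + 423/78 = -10*1/18 + 423*(1/78) = -5/9 + 141/26 = 1139/234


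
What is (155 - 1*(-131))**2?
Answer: 81796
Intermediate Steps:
(155 - 1*(-131))**2 = (155 + 131)**2 = 286**2 = 81796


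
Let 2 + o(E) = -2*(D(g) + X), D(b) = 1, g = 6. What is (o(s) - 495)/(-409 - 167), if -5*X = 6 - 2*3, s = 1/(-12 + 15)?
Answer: 499/576 ≈ 0.86632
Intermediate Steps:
s = 1/3 ≈ 0.33333
X = 0 (X = -(6 - 2*3)/5 = -(6 - 6)/5 = -1/5*0 = 0)
o(E) = -4 (o(E) = -2 - 2*(1 + 0) = -2 - 2*1 = -2 - 2 = -4)
(o(s) - 495)/(-409 - 167) = (-4 - 495)/(-409 - 167) = -499/(-576) = -499*(-1/576) = 499/576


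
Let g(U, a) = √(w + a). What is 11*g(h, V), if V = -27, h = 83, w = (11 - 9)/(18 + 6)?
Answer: 11*I*√969/6 ≈ 57.069*I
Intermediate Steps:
w = 1/12 (w = 2/24 = 2*(1/24) = 1/12 ≈ 0.083333)
g(U, a) = √(1/12 + a)
11*g(h, V) = 11*(√(3 + 36*(-27))/6) = 11*(√(3 - 972)/6) = 11*(√(-969)/6) = 11*((I*√969)/6) = 11*(I*√969/6) = 11*I*√969/6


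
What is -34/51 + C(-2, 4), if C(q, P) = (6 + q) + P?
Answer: 22/3 ≈ 7.3333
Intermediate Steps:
C(q, P) = 6 + P + q
-34/51 + C(-2, 4) = -34/51 + (6 + 4 - 2) = -34*1/51 + 8 = -2/3 + 8 = 22/3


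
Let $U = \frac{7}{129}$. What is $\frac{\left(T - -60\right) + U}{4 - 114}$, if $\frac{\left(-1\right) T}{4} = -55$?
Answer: $- \frac{36127}{14190} \approx -2.5459$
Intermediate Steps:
$T = 220$ ($T = \left(-4\right) \left(-55\right) = 220$)
$U = \frac{7}{129}$ ($U = 7 \cdot \frac{1}{129} = \frac{7}{129} \approx 0.054264$)
$\frac{\left(T - -60\right) + U}{4 - 114} = \frac{\left(220 - -60\right) + \frac{7}{129}}{4 - 114} = \frac{\left(220 + 60\right) + \frac{7}{129}}{-110} = \left(280 + \frac{7}{129}\right) \left(- \frac{1}{110}\right) = \frac{36127}{129} \left(- \frac{1}{110}\right) = - \frac{36127}{14190}$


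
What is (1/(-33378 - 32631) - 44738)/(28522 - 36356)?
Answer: 2953110643/517114506 ≈ 5.7107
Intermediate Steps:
(1/(-33378 - 32631) - 44738)/(28522 - 36356) = (1/(-66009) - 44738)/(-7834) = (-1/66009 - 44738)*(-1/7834) = -2953110643/66009*(-1/7834) = 2953110643/517114506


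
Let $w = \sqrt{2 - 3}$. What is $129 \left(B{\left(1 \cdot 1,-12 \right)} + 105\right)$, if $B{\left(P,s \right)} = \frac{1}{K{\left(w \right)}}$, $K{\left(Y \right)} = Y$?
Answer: $13545 - 129 i \approx 13545.0 - 129.0 i$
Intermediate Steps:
$w = i$ ($w = \sqrt{-1} = i \approx 1.0 i$)
$B{\left(P,s \right)} = - i$ ($B{\left(P,s \right)} = \frac{1}{i} = - i$)
$129 \left(B{\left(1 \cdot 1,-12 \right)} + 105\right) = 129 \left(- i + 105\right) = 129 \left(105 - i\right) = 13545 - 129 i$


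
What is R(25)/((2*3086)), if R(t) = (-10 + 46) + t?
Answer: 61/6172 ≈ 0.0098833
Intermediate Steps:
R(t) = 36 + t
R(25)/((2*3086)) = (36 + 25)/((2*3086)) = 61/6172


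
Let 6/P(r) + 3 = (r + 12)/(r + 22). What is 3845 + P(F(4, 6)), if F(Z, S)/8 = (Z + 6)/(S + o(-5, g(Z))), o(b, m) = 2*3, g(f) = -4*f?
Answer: 388087/101 ≈ 3842.4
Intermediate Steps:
o(b, m) = 6
F(Z, S) = 8*(6 + Z)/(6 + S) (F(Z, S) = 8*((Z + 6)/(S + 6)) = 8*((6 + Z)/(6 + S)) = 8*(6 + Z)/(6 + S))
P(r) = 6/(-3 + (12 + r)/(22 + r)) (P(r) = 6/(-3 + (r + 12)/(r + 22)) = 6/(-3 + (12 + r)/(22 + r)))
3845 + P(F(4, 6)) = 3845 + 3*(-22 - 8*(6 + 4)/(6 + 6))/(27 + 8*(6 + 4)/(6 + 6)) = 3845 + 3*(-22 - 8*10/12)/(27 + 8*10/12) = 3845 + 3*(-22 - 8*10/12)/(27 + 8*(1/12)*10) = 3845 + 3*(-22 - 1*20/3)/(27 + 20/3) = 3845 + 3*(-22 - 20/3)/(101/3) = 3845 + 3*(3/101)*(-86/3) = 3845 - 258/101 = 388087/101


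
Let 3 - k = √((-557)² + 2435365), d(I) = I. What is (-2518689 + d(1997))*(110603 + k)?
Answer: -278361235352 + 2516692*√2745614 ≈ -2.7419e+11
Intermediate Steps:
k = 3 - √2745614 (k = 3 - √((-557)² + 2435365) = 3 - √(310249 + 2435365) = 3 - √2745614 ≈ -1654.0)
(-2518689 + d(1997))*(110603 + k) = (-2518689 + 1997)*(110603 + (3 - √2745614)) = -2516692*(110606 - √2745614) = -278361235352 + 2516692*√2745614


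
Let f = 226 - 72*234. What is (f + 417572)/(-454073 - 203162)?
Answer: -80190/131447 ≈ -0.61006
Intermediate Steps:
f = -16622 (f = 226 - 16848 = -16622)
(f + 417572)/(-454073 - 203162) = (-16622 + 417572)/(-454073 - 203162) = 400950/(-657235) = 400950*(-1/657235) = -80190/131447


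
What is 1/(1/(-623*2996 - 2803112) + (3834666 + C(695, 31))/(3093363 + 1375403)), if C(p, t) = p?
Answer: 10433719544460/8954836982027 ≈ 1.1651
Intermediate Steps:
1/(1/(-623*2996 - 2803112) + (3834666 + C(695, 31))/(3093363 + 1375403)) = 1/(1/(-623*2996 - 2803112) + (3834666 + 695)/(3093363 + 1375403)) = 1/(1/(-1866508 - 2803112) + 3835361/4468766) = 1/(1/(-4669620) + 3835361*(1/4468766)) = 1/(-1/4669620 + 3835361/4468766) = 1/(8954836982027/10433719544460) = 10433719544460/8954836982027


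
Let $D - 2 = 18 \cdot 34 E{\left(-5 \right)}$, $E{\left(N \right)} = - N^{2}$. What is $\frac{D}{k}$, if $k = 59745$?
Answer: $- \frac{15298}{59745} \approx -0.25605$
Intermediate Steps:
$D = -15298$ ($D = 2 + 18 \cdot 34 \left(- \left(-5\right)^{2}\right) = 2 + 612 \left(\left(-1\right) 25\right) = 2 + 612 \left(-25\right) = 2 - 15300 = -15298$)
$\frac{D}{k} = - \frac{15298}{59745}$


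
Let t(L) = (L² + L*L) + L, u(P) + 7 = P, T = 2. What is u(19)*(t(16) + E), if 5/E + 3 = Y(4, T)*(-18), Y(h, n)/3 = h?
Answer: 462508/73 ≈ 6335.7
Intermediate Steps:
u(P) = -7 + P
Y(h, n) = 3*h
t(L) = L + 2*L² (t(L) = (L² + L²) + L = 2*L² + L = L + 2*L²)
E = -5/219 (E = 5/(-3 + (3*4)*(-18)) = 5/(-3 + 12*(-18)) = 5/(-3 - 216) = 5/(-219) = 5*(-1/219) = -5/219 ≈ -0.022831)
u(19)*(t(16) + E) = (-7 + 19)*(16*(1 + 2*16) - 5/219) = 12*(16*(1 + 32) - 5/219) = 12*(16*33 - 5/219) = 12*(528 - 5/219) = 12*(115627/219) = 462508/73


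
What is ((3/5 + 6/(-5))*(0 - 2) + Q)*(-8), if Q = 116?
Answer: -4688/5 ≈ -937.60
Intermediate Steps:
((3/5 + 6/(-5))*(0 - 2) + Q)*(-8) = ((3/5 + 6/(-5))*(0 - 2) + 116)*(-8) = ((3*(⅕) + 6*(-⅕))*(-2) + 116)*(-8) = ((⅗ - 6/5)*(-2) + 116)*(-8) = (-⅗*(-2) + 116)*(-8) = (6/5 + 116)*(-8) = (586/5)*(-8) = -4688/5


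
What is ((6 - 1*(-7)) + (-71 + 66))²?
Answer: 64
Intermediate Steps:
((6 - 1*(-7)) + (-71 + 66))² = ((6 + 7) - 5)² = (13 - 5)² = 8² = 64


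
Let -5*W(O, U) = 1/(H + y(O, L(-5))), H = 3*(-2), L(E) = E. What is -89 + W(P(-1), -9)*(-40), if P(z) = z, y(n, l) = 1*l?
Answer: -987/11 ≈ -89.727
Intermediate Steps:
y(n, l) = l
H = -6
W(O, U) = 1/55 (W(O, U) = -1/(5*(-6 - 5)) = -⅕/(-11) = -⅕*(-1/11) = 1/55)
-89 + W(P(-1), -9)*(-40) = -89 + (1/55)*(-40) = -89 - 8/11 = -987/11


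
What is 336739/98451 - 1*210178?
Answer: -20691897539/98451 ≈ -2.1017e+5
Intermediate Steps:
336739/98451 - 1*210178 = 336739*(1/98451) - 210178 = 336739/98451 - 210178 = -20691897539/98451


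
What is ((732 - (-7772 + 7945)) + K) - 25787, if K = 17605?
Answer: -7623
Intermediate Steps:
((732 - (-7772 + 7945)) + K) - 25787 = ((732 - (-7772 + 7945)) + 17605) - 25787 = ((732 - 1*173) + 17605) - 25787 = ((732 - 173) + 17605) - 25787 = (559 + 17605) - 25787 = 18164 - 25787 = -7623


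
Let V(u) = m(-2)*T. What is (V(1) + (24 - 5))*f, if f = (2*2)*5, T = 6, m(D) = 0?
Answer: 380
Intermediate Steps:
V(u) = 0 (V(u) = 0*6 = 0)
f = 20 (f = 4*5 = 20)
(V(1) + (24 - 5))*f = (0 + (24 - 5))*20 = (0 + 19)*20 = 19*20 = 380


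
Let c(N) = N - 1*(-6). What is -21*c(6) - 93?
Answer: -345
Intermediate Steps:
c(N) = 6 + N (c(N) = N + 6 = 6 + N)
-21*c(6) - 93 = -21*(6 + 6) - 93 = -21*12 - 93 = -252 - 93 = -345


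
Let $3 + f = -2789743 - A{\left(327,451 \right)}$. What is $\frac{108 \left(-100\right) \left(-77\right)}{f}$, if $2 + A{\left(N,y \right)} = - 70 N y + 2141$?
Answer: $\frac{166320}{1506301} \approx 0.11042$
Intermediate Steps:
$A{\left(N,y \right)} = 2139 - 70 N y$ ($A{\left(N,y \right)} = -2 + \left(- 70 N y + 2141\right) = -2 - \left(-2141 + 70 N y\right) = 2139 - 70 N y$)
$f = 7531505$ ($f = -3 - \left(2791882 - 22890 \cdot 451\right) = -3 - -7531508 = -3 + \left(-2789743 + 10321251\right) = -3 + 7531508 = 7531505$)
$\frac{108 \left(-100\right) \left(-77\right)}{f} = \frac{108 \left(-100\right) \left(-77\right)}{7531505} = \left(-10800\right) \left(-77\right) \frac{1}{7531505} = 831600 \cdot \frac{1}{7531505} = \frac{166320}{1506301}$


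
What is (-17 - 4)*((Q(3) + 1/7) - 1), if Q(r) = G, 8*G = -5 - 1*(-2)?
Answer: 207/8 ≈ 25.875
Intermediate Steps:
G = -3/8 (G = (-5 - 1*(-2))/8 = (-5 + 2)/8 = (1/8)*(-3) = -3/8 ≈ -0.37500)
Q(r) = -3/8
(-17 - 4)*((Q(3) + 1/7) - 1) = (-17 - 4)*((-3/8 + 1/7) - 1) = -21*((-3/8 + 1/7) - 1) = -21*(-13/56 - 1) = -21*(-69/56) = 207/8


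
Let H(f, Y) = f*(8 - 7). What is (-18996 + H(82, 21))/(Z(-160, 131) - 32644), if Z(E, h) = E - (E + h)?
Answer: 18914/32775 ≈ 0.57709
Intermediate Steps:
H(f, Y) = f (H(f, Y) = f*1 = f)
Z(E, h) = -h (Z(E, h) = E + (-E - h) = -h)
(-18996 + H(82, 21))/(Z(-160, 131) - 32644) = (-18996 + 82)/(-1*131 - 32644) = -18914/(-131 - 32644) = -18914/(-32775) = -18914*(-1/32775) = 18914/32775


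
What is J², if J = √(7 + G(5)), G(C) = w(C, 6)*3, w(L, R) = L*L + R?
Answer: 100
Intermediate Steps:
w(L, R) = R + L² (w(L, R) = L² + R = R + L²)
G(C) = 18 + 3*C² (G(C) = (6 + C²)*3 = 18 + 3*C²)
J = 10 (J = √(7 + (18 + 3*5²)) = √(7 + (18 + 3*25)) = √(7 + (18 + 75)) = √(7 + 93) = √100 = 10)
J² = 10² = 100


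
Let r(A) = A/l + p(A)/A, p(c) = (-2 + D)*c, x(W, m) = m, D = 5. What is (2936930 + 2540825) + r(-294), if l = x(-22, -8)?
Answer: 21911179/4 ≈ 5.4778e+6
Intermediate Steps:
p(c) = 3*c (p(c) = (-2 + 5)*c = 3*c)
l = -8
r(A) = 3 - A/8 (r(A) = A/(-8) + (3*A)/A = A*(-⅛) + 3 = -A/8 + 3 = 3 - A/8)
(2936930 + 2540825) + r(-294) = (2936930 + 2540825) + (3 - ⅛*(-294)) = 5477755 + (3 + 147/4) = 5477755 + 159/4 = 21911179/4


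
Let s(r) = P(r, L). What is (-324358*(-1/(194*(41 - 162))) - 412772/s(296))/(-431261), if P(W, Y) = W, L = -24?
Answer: 33058851/10123420714 ≈ 0.0032656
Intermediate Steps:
s(r) = r
(-324358*(-1/(194*(41 - 162))) - 412772/s(296))/(-431261) = (-324358*(-1/(194*(41 - 162))) - 412772/296)/(-431261) = (-324358/((-121*(-194))) - 412772*1/296)*(-1/431261) = (-324358/23474 - 2789/2)*(-1/431261) = (-324358*1/23474 - 2789/2)*(-1/431261) = (-162179/11737 - 2789/2)*(-1/431261) = -33058851/23474*(-1/431261) = 33058851/10123420714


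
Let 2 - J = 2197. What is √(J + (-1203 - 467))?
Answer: I*√3865 ≈ 62.169*I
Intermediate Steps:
J = -2195 (J = 2 - 1*2197 = 2 - 2197 = -2195)
√(J + (-1203 - 467)) = √(-2195 + (-1203 - 467)) = √(-2195 - 1670) = √(-3865) = I*√3865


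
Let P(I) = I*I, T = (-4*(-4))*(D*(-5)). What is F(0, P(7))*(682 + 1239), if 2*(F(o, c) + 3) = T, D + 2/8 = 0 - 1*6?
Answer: 474487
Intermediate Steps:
D = -25/4 (D = -¼ + (0 - 1*6) = -¼ + (0 - 6) = -¼ - 6 = -25/4 ≈ -6.2500)
T = 500 (T = (-4*(-4))*(-25/4*(-5)) = 16*(125/4) = 500)
P(I) = I²
F(o, c) = 247 (F(o, c) = -3 + (½)*500 = -3 + 250 = 247)
F(0, P(7))*(682 + 1239) = 247*(682 + 1239) = 247*1921 = 474487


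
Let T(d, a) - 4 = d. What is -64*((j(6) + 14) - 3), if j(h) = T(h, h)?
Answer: -1344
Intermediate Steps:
T(d, a) = 4 + d
j(h) = 4 + h
-64*((j(6) + 14) - 3) = -64*(((4 + 6) + 14) - 3) = -64*((10 + 14) - 3) = -64*(24 - 3) = -64*21 = -1344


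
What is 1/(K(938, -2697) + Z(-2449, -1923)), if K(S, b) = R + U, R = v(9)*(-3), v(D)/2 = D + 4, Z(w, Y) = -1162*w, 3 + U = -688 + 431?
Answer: 1/2845400 ≈ 3.5144e-7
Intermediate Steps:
U = -260 (U = -3 + (-688 + 431) = -3 - 257 = -260)
v(D) = 8 + 2*D (v(D) = 2*(D + 4) = 2*(4 + D) = 8 + 2*D)
R = -78 (R = (8 + 2*9)*(-3) = (8 + 18)*(-3) = 26*(-3) = -78)
K(S, b) = -338 (K(S, b) = -78 - 260 = -338)
1/(K(938, -2697) + Z(-2449, -1923)) = 1/(-338 - 1162*(-2449)) = 1/(-338 + 2845738) = 1/2845400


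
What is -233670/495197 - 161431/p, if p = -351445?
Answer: -2182006243/174034509665 ≈ -0.012538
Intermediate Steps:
-233670/495197 - 161431/p = -233670/495197 - 161431/(-351445) = -233670*1/495197 - 161431*(-1/351445) = -233670/495197 + 161431/351445 = -2182006243/174034509665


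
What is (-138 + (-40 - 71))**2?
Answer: 62001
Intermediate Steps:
(-138 + (-40 - 71))**2 = (-138 - 111)**2 = (-249)**2 = 62001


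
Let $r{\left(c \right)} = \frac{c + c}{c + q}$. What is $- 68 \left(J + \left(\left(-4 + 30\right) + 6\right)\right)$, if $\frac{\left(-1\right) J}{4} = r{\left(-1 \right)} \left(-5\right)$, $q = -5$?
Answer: $- \frac{7888}{3} \approx -2629.3$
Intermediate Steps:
$r{\left(c \right)} = \frac{2 c}{-5 + c}$ ($r{\left(c \right)} = \frac{c + c}{c - 5} = \frac{2 c}{-5 + c}$)
$J = \frac{20}{3}$ ($J = - 4 \cdot 2 \left(-1\right) \frac{1}{-5 - 1} \left(-5\right) = - 4 \cdot 2 \left(-1\right) \frac{1}{-6} \left(-5\right) = - 4 \cdot 2 \left(-1\right) \left(- \frac{1}{6}\right) \left(-5\right) = - 4 \cdot \frac{1}{3} \left(-5\right) = \left(-4\right) \left(- \frac{5}{3}\right) = \frac{20}{3} \approx 6.6667$)
$- 68 \left(J + \left(\left(-4 + 30\right) + 6\right)\right) = - 68 \left(\frac{20}{3} + \left(\left(-4 + 30\right) + 6\right)\right) = - 68 \left(\frac{20}{3} + \left(26 + 6\right)\right) = - 68 \left(\frac{20}{3} + 32\right) = \left(-68\right) \frac{116}{3} = - \frac{7888}{3}$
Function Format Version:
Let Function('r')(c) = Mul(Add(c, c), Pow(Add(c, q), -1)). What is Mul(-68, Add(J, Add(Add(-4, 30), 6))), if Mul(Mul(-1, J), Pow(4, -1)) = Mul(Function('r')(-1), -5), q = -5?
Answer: Rational(-7888, 3) ≈ -2629.3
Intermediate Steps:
Function('r')(c) = Mul(2, c, Pow(Add(-5, c), -1)) (Function('r')(c) = Mul(Add(c, c), Pow(Add(c, -5), -1)) = Mul(Mul(2, c), Pow(Add(-5, c), -1)) = Mul(2, c, Pow(Add(-5, c), -1)))
J = Rational(20, 3) (J = Mul(-4, Mul(Mul(2, -1, Pow(Add(-5, -1), -1)), -5)) = Mul(-4, Mul(Mul(2, -1, Pow(-6, -1)), -5)) = Mul(-4, Mul(Mul(2, -1, Rational(-1, 6)), -5)) = Mul(-4, Mul(Rational(1, 3), -5)) = Mul(-4, Rational(-5, 3)) = Rational(20, 3) ≈ 6.6667)
Mul(-68, Add(J, Add(Add(-4, 30), 6))) = Mul(-68, Add(Rational(20, 3), Add(Add(-4, 30), 6))) = Mul(-68, Add(Rational(20, 3), Add(26, 6))) = Mul(-68, Add(Rational(20, 3), 32)) = Mul(-68, Rational(116, 3)) = Rational(-7888, 3)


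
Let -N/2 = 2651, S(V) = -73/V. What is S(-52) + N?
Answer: -275631/52 ≈ -5300.6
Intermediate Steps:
N = -5302 (N = -2*2651 = -5302)
S(-52) + N = -73/(-52) - 5302 = -73*(-1/52) - 5302 = 73/52 - 5302 = -275631/52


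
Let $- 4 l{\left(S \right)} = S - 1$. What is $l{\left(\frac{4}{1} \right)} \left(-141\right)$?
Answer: $\frac{423}{4} \approx 105.75$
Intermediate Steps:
$l{\left(S \right)} = \frac{1}{4} - \frac{S}{4}$ ($l{\left(S \right)} = - \frac{S - 1}{4} = - \frac{-1 + S}{4} = \frac{1}{4} - \frac{S}{4}$)
$l{\left(\frac{4}{1} \right)} \left(-141\right) = \left(\frac{1}{4} - \frac{4 \cdot 1^{-1}}{4}\right) \left(-141\right) = \left(\frac{1}{4} - \frac{4 \cdot 1}{4}\right) \left(-141\right) = \left(\frac{1}{4} - 1\right) \left(-141\right) = \left(- \frac{3}{4}\right) \left(-141\right) = \frac{423}{4}$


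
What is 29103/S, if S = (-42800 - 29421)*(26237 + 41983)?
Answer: -9701/1642305540 ≈ -5.9069e-6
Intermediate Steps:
S = -4926916620 (S = -72221*68220 = -4926916620)
29103/S = 29103/(-4926916620) = 29103*(-1/4926916620) = -9701/1642305540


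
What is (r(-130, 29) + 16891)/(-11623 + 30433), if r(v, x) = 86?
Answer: 5659/6270 ≈ 0.90255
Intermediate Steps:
(r(-130, 29) + 16891)/(-11623 + 30433) = (86 + 16891)/(-11623 + 30433) = 16977/18810 = 16977*(1/18810) = 5659/6270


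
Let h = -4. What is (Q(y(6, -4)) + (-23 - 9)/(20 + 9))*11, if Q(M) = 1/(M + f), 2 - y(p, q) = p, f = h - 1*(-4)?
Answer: -1727/116 ≈ -14.888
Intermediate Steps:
f = 0 (f = -4 - 1*(-4) = -4 + 4 = 0)
y(p, q) = 2 - p
Q(M) = 1/M (Q(M) = 1/(M + 0) = 1/M)
(Q(y(6, -4)) + (-23 - 9)/(20 + 9))*11 = (1/(2 - 1*6) + (-23 - 9)/(20 + 9))*11 = (1/(2 - 6) - 32/29)*11 = (1/(-4) - 32*1/29)*11 = (-¼ - 32/29)*11 = -157/116*11 = -1727/116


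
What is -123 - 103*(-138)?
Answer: 14091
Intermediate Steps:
-123 - 103*(-138) = -123 + 14214 = 14091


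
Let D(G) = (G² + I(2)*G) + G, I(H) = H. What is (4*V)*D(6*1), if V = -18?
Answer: -3888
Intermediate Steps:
D(G) = G² + 3*G (D(G) = (G² + 2*G) + G = G² + 3*G)
(4*V)*D(6*1) = (4*(-18))*((6*1)*(3 + 6*1)) = -432*(3 + 6) = -432*9 = -72*54 = -3888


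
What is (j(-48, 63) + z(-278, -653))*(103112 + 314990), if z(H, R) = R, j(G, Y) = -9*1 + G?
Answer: -296852420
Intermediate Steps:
j(G, Y) = -9 + G
(j(-48, 63) + z(-278, -653))*(103112 + 314990) = ((-9 - 48) - 653)*(103112 + 314990) = (-57 - 653)*418102 = -710*418102 = -296852420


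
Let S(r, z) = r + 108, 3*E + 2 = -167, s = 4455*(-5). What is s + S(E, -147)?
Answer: -66670/3 ≈ -22223.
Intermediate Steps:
s = -22275
E = -169/3 (E = -⅔ + (⅓)*(-167) = -⅔ - 167/3 = -169/3 ≈ -56.333)
S(r, z) = 108 + r
s + S(E, -147) = -22275 + (108 - 169/3) = -22275 + 155/3 = -66670/3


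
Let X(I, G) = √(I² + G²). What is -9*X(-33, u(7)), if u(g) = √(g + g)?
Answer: -9*√1103 ≈ -298.90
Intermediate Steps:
u(g) = √2*√g (u(g) = √(2*g) = √2*√g)
X(I, G) = √(G² + I²)
-9*X(-33, u(7)) = -9*√((√2*√7)² + (-33)²) = -9*√((√14)² + 1089) = -9*√(14 + 1089) = -9*√1103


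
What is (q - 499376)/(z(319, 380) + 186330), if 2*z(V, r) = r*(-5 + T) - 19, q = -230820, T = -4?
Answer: -1460392/369221 ≈ -3.9553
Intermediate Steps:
z(V, r) = -19/2 - 9*r/2 (z(V, r) = (r*(-5 - 4) - 19)/2 = (r*(-9) - 19)/2 = (-9*r - 19)/2 = (-19 - 9*r)/2 = -19/2 - 9*r/2)
(q - 499376)/(z(319, 380) + 186330) = (-230820 - 499376)/((-19/2 - 9/2*380) + 186330) = -730196/((-19/2 - 1710) + 186330) = -730196/(-3439/2 + 186330) = -730196/369221/2 = -730196*2/369221 = -1460392/369221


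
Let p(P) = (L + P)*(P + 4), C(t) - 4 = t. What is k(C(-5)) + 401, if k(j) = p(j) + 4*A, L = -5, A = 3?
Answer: 395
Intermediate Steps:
C(t) = 4 + t
p(P) = (-5 + P)*(4 + P) (p(P) = (-5 + P)*(P + 4) = (-5 + P)*(4 + P))
k(j) = -8 + j² - j (k(j) = (-20 + j² - j) + 4*3 = (-20 + j² - j) + 12 = -8 + j² - j)
k(C(-5)) + 401 = (-8 + (4 - 5)² - (4 - 5)) + 401 = (-8 + (-1)² - 1*(-1)) + 401 = (-8 + 1 + 1) + 401 = -6 + 401 = 395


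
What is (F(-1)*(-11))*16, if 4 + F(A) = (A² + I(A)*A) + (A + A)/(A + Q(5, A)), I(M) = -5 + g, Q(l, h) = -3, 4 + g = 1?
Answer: -968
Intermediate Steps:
g = -3 (g = -4 + 1 = -3)
I(M) = -8 (I(M) = -5 - 3 = -8)
F(A) = -4 + A² - 8*A + 2*A/(-3 + A) (F(A) = -4 + ((A² - 8*A) + (A + A)/(A - 3)) = -4 + ((A² - 8*A) + (2*A)/(-3 + A)) = -4 + ((A² - 8*A) + 2*A/(-3 + A)) = -4 + (A² - 8*A + 2*A/(-3 + A)) = -4 + A² - 8*A + 2*A/(-3 + A))
(F(-1)*(-11))*16 = (((12 + (-1)³ - 11*(-1)² + 22*(-1))/(-3 - 1))*(-11))*16 = (((12 - 1 - 11*1 - 22)/(-4))*(-11))*16 = (-(12 - 1 - 11 - 22)/4*(-11))*16 = (-¼*(-22)*(-11))*16 = ((11/2)*(-11))*16 = -121/2*16 = -968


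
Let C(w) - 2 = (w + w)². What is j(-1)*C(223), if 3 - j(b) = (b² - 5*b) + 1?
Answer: -795672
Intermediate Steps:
j(b) = 2 - b² + 5*b (j(b) = 3 - ((b² - 5*b) + 1) = 3 - (1 + b² - 5*b) = 3 + (-1 - b² + 5*b) = 2 - b² + 5*b)
C(w) = 2 + 4*w² (C(w) = 2 + (w + w)² = 2 + (2*w)² = 2 + 4*w²)
j(-1)*C(223) = (2 - 1*(-1)² + 5*(-1))*(2 + 4*223²) = (2 - 1*1 - 5)*(2 + 4*49729) = (2 - 1 - 5)*(2 + 198916) = -4*198918 = -795672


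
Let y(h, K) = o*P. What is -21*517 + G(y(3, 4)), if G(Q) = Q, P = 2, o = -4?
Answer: -10865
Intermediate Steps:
y(h, K) = -8 (y(h, K) = -4*2 = -8)
-21*517 + G(y(3, 4)) = -21*517 - 8 = -10857 - 8 = -10865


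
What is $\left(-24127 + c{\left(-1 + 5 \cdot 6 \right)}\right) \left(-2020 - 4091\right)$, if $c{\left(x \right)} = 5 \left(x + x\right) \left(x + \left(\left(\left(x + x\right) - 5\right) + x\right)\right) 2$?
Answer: $-245986083$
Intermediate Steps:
$c{\left(x \right)} = 20 x \left(-5 + 4 x\right)$ ($c{\left(x \right)} = 5 \cdot 2 x \left(x + \left(\left(2 x - 5\right) + x\right)\right) 2 = 5 \cdot 2 x \left(x + \left(\left(-5 + 2 x\right) + x\right)\right) 2 = 5 \cdot 2 x \left(x + \left(-5 + 3 x\right)\right) 2 = 5 \cdot 2 x \left(-5 + 4 x\right) 2 = 10 x \left(-5 + 4 x\right) 2 = 20 x \left(-5 + 4 x\right)$)
$\left(-24127 + c{\left(-1 + 5 \cdot 6 \right)}\right) \left(-2020 - 4091\right) = \left(-24127 + 20 \left(-1 + 5 \cdot 6\right) \left(-5 + 4 \left(-1 + 5 \cdot 6\right)\right)\right) \left(-2020 - 4091\right) = \left(-24127 + 20 \left(-1 + 30\right) \left(-5 + 4 \left(-1 + 30\right)\right)\right) \left(-6111\right) = \left(-24127 + 20 \cdot 29 \left(-5 + 4 \cdot 29\right)\right) \left(-6111\right) = \left(-24127 + 20 \cdot 29 \left(-5 + 116\right)\right) \left(-6111\right) = \left(-24127 + 20 \cdot 29 \cdot 111\right) \left(-6111\right) = \left(-24127 + 64380\right) \left(-6111\right) = 40253 \left(-6111\right) = -245986083$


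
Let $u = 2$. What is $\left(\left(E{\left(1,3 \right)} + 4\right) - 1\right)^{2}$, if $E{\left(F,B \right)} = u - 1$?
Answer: $16$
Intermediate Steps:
$E{\left(F,B \right)} = 1$ ($E{\left(F,B \right)} = 2 - 1 = 1$)
$\left(\left(E{\left(1,3 \right)} + 4\right) - 1\right)^{2} = \left(\left(1 + 4\right) - 1\right)^{2} = \left(5 - 1\right)^{2} = 4^{2} = 16$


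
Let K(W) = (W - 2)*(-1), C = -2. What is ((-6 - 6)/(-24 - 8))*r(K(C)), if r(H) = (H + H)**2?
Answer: 24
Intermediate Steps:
K(W) = 2 - W (K(W) = (-2 + W)*(-1) = 2 - W)
r(H) = 4*H**2 (r(H) = (2*H)**2 = 4*H**2)
((-6 - 6)/(-24 - 8))*r(K(C)) = ((-6 - 6)/(-24 - 8))*(4*(2 - 1*(-2))**2) = (-12/(-32))*(4*(2 + 2)**2) = (-12*(-1/32))*(4*4**2) = 3*(4*16)/8 = (3/8)*64 = 24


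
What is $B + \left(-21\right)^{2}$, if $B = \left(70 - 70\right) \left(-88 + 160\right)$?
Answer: $441$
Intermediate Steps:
$B = 0$ ($B = 0 \cdot 72 = 0$)
$B + \left(-21\right)^{2} = 0 + \left(-21\right)^{2} = 0 + 441 = 441$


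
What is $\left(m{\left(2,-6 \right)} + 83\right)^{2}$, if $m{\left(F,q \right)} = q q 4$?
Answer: $51529$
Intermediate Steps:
$m{\left(F,q \right)} = 4 q^{2}$ ($m{\left(F,q \right)} = q^{2} \cdot 4 = 4 q^{2}$)
$\left(m{\left(2,-6 \right)} + 83\right)^{2} = \left(4 \left(-6\right)^{2} + 83\right)^{2} = \left(4 \cdot 36 + 83\right)^{2} = \left(144 + 83\right)^{2} = 227^{2} = 51529$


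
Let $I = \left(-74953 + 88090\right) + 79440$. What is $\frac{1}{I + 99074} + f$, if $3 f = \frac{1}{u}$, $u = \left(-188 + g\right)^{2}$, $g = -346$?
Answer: $\frac{1047119}{163951297668} \approx 6.3868 \cdot 10^{-6}$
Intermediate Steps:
$u = 285156$ ($u = \left(-188 - 346\right)^{2} = \left(-534\right)^{2} = 285156$)
$I = 92577$ ($I = 13137 + 79440 = 92577$)
$f = \frac{1}{855468}$ ($f = \frac{1}{3 \cdot 285156} = \frac{1}{3} \cdot \frac{1}{285156} = \frac{1}{855468} \approx 1.1689 \cdot 10^{-6}$)
$\frac{1}{I + 99074} + f = \frac{1}{92577 + 99074} + \frac{1}{855468} = \frac{1}{191651} + \frac{1}{855468} = \frac{1047119}{163951297668}$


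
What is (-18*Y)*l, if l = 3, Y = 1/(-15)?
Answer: 18/5 ≈ 3.6000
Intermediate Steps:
Y = -1/15 ≈ -0.066667
(-18*Y)*l = -18*(-1/15)*3 = (6/5)*3 = 18/5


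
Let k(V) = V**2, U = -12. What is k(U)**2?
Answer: 20736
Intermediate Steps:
k(U)**2 = ((-12)**2)**2 = 144**2 = 20736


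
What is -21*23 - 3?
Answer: -486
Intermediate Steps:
-21*23 - 3 = -483 - 3 = -486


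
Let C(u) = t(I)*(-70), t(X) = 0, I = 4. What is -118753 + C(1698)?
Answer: -118753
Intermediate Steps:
C(u) = 0 (C(u) = 0*(-70) = 0)
-118753 + C(1698) = -118753 + 0 = -118753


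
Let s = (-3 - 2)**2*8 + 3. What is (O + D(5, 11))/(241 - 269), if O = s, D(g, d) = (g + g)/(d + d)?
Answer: -1119/154 ≈ -7.2662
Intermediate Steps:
s = 203 (s = (-5)**2*8 + 3 = 25*8 + 3 = 200 + 3 = 203)
D(g, d) = g/d (D(g, d) = (2*g)/((2*d)) = (2*g)*(1/(2*d)) = g/d)
O = 203
(O + D(5, 11))/(241 - 269) = (203 + 5/11)/(241 - 269) = (203 + 5*(1/11))/(-28) = (203 + 5/11)*(-1/28) = (2238/11)*(-1/28) = -1119/154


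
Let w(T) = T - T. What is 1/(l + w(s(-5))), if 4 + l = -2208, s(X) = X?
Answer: -1/2212 ≈ -0.00045208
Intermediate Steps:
l = -2212 (l = -4 - 2208 = -2212)
w(T) = 0
1/(l + w(s(-5))) = 1/(-2212 + 0) = 1/(-2212) = -1/2212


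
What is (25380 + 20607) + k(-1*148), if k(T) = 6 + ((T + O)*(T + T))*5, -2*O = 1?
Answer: 265773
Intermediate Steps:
O = -½ (O = -½*1 = -½ ≈ -0.50000)
k(T) = 6 + 10*T*(-½ + T) (k(T) = 6 + ((T - ½)*(T + T))*5 = 6 + ((-½ + T)*(2*T))*5 = 6 + (2*T*(-½ + T))*5 = 6 + 10*T*(-½ + T))
(25380 + 20607) + k(-1*148) = (25380 + 20607) + (6 - (-5)*148 + 10*(-1*148)²) = 45987 + (6 - 5*(-148) + 10*(-148)²) = 45987 + (6 + 740 + 10*21904) = 45987 + (6 + 740 + 219040) = 45987 + 219786 = 265773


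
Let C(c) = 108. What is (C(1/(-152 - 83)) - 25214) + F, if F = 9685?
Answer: -15421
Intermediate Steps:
(C(1/(-152 - 83)) - 25214) + F = (108 - 25214) + 9685 = -25106 + 9685 = -15421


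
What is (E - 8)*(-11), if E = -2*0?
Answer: 88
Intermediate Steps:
E = 0
(E - 8)*(-11) = (0 - 8)*(-11) = -8*(-11) = 88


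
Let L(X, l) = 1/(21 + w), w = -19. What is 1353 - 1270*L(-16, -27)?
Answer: 718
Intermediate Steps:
L(X, l) = ½ (L(X, l) = 1/(21 - 19) = 1/2 = ½)
1353 - 1270*L(-16, -27) = 1353 - 1270*½ = 1353 - 635 = 718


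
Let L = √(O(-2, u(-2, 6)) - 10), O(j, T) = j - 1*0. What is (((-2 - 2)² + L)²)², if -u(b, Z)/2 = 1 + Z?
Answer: 47248 + 31232*I*√3 ≈ 47248.0 + 54095.0*I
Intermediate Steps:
u(b, Z) = -2 - 2*Z (u(b, Z) = -2*(1 + Z) = -2 - 2*Z)
O(j, T) = j (O(j, T) = j + 0 = j)
L = 2*I*√3 (L = √(-2 - 10) = √(-12) = 2*I*√3 ≈ 3.4641*I)
(((-2 - 2)² + L)²)² = (((-2 - 2)² + 2*I*√3)²)² = (((-4)² + 2*I*√3)²)² = ((16 + 2*I*√3)²)² = (16 + 2*I*√3)⁴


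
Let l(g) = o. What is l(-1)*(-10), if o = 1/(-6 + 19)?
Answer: -10/13 ≈ -0.76923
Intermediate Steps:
o = 1/13 ≈ 0.076923
l(g) = 1/13
l(-1)*(-10) = (1/13)*(-10) = -10/13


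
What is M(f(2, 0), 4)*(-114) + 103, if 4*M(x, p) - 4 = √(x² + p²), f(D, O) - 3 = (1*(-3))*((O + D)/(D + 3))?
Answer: -11 - 57*√481/10 ≈ -136.01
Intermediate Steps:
f(D, O) = 3 - 3*(D + O)/(3 + D) (f(D, O) = 3 + (1*(-3))*((O + D)/(D + 3)) = 3 - 3*(D + O)/(3 + D))
M(x, p) = 1 + √(p² + x²)/4 (M(x, p) = 1 + √(x² + p²)/4 = 1 + √(p² + x²)/4)
M(f(2, 0), 4)*(-114) + 103 = (1 + √(4² + (3*(3 - 1*0)/(3 + 2))²)/4)*(-114) + 103 = (1 + √(16 + (3*(3 + 0)/5)²)/4)*(-114) + 103 = (1 + √(16 + (3*(⅕)*3)²)/4)*(-114) + 103 = (1 + √(16 + (9/5)²)/4)*(-114) + 103 = (1 + √(16 + 81/25)/4)*(-114) + 103 = (1 + √(481/25)/4)*(-114) + 103 = (1 + (√481/5)/4)*(-114) + 103 = (1 + √481/20)*(-114) + 103 = (-114 - 57*√481/10) + 103 = -11 - 57*√481/10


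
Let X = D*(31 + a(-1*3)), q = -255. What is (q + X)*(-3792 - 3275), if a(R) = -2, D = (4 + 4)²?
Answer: -11314267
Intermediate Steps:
D = 64 (D = 8² = 64)
X = 1856 (X = 64*(31 - 2) = 64*29 = 1856)
(q + X)*(-3792 - 3275) = (-255 + 1856)*(-3792 - 3275) = 1601*(-7067) = -11314267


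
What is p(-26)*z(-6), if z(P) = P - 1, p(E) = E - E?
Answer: 0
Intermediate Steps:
p(E) = 0
z(P) = -1 + P
p(-26)*z(-6) = 0*(-1 - 6) = 0*(-7) = 0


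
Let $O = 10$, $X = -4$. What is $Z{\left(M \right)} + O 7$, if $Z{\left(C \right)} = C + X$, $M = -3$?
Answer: $63$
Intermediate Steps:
$Z{\left(C \right)} = -4 + C$ ($Z{\left(C \right)} = C - 4 = -4 + C$)
$Z{\left(M \right)} + O 7 = \left(-4 - 3\right) + 10 \cdot 7 = -7 + 70 = 63$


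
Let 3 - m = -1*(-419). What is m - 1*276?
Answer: -692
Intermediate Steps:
m = -416 (m = 3 - (-1)*(-419) = 3 - 1*419 = 3 - 419 = -416)
m - 1*276 = -416 - 1*276 = -416 - 276 = -692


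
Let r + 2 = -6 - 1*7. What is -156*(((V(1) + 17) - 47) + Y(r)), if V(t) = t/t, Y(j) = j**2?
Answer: -30576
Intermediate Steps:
r = -15 (r = -2 + (-6 - 1*7) = -2 + (-6 - 7) = -2 - 13 = -15)
V(t) = 1
-156*(((V(1) + 17) - 47) + Y(r)) = -156*(((1 + 17) - 47) + (-15)**2) = -156*((18 - 47) + 225) = -156*(-29 + 225) = -156*196 = -30576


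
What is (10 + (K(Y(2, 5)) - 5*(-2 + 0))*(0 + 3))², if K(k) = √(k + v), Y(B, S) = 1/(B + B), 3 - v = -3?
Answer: 9025/4 ≈ 2256.3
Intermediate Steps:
v = 6 (v = 3 - 1*(-3) = 3 + 3 = 6)
Y(B, S) = 1/(2*B)
K(k) = √(6 + k) (K(k) = √(k + 6) = √(6 + k))
(10 + (K(Y(2, 5)) - 5*(-2 + 0))*(0 + 3))² = (10 + (√(6 + (½)/2) - 5*(-2 + 0))*(0 + 3))² = (10 + (√(6 + (½)*(½)) - 5*(-2))*3)² = (10 + (√(6 + ¼) + 10)*3)² = (10 + (√(25/4) + 10)*3)² = (10 + (5/2 + 10)*3)² = (10 + (25/2)*3)² = (10 + 75/2)² = (95/2)² = 9025/4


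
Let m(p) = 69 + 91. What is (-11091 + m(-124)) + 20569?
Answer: 9638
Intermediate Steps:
m(p) = 160
(-11091 + m(-124)) + 20569 = (-11091 + 160) + 20569 = -10931 + 20569 = 9638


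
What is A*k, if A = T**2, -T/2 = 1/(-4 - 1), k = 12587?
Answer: 50348/25 ≈ 2013.9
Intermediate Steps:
T = 2/5 (T = -2/(-4 - 1) = -2/(-5) = -2*(-1/5) = 2/5 ≈ 0.40000)
A = 4/25 (A = (2/5)**2 = 4/25 ≈ 0.16000)
A*k = (4/25)*12587 = 50348/25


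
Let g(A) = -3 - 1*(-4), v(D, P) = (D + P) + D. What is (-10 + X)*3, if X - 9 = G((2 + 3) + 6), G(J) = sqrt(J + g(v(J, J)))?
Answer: -3 + 6*sqrt(3) ≈ 7.3923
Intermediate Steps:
v(D, P) = P + 2*D
g(A) = 1 (g(A) = -3 + 4 = 1)
G(J) = sqrt(1 + J) (G(J) = sqrt(J + 1) = sqrt(1 + J))
X = 9 + 2*sqrt(3) (X = 9 + sqrt(1 + ((2 + 3) + 6)) = 9 + sqrt(1 + (5 + 6)) = 9 + sqrt(1 + 11) = 9 + sqrt(12) = 9 + 2*sqrt(3) ≈ 12.464)
(-10 + X)*3 = (-10 + (9 + 2*sqrt(3)))*3 = (-1 + 2*sqrt(3))*3 = -3 + 6*sqrt(3)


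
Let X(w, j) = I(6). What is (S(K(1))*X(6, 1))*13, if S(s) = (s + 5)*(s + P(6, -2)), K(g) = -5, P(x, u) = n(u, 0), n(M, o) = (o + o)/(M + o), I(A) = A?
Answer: 0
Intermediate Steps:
n(M, o) = 2*o/(M + o) (n(M, o) = (2*o)/(M + o) = 2*o/(M + o))
X(w, j) = 6
P(x, u) = 0 (P(x, u) = 2*0/(u + 0) = 2*0/u = 0)
S(s) = s*(5 + s) (S(s) = (s + 5)*(s + 0) = (5 + s)*s = s*(5 + s))
(S(K(1))*X(6, 1))*13 = (-5*(5 - 5)*6)*13 = (-5*0*6)*13 = (0*6)*13 = 0*13 = 0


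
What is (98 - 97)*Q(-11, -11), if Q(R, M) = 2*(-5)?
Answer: -10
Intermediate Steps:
Q(R, M) = -10
(98 - 97)*Q(-11, -11) = (98 - 97)*(-10) = 1*(-10) = -10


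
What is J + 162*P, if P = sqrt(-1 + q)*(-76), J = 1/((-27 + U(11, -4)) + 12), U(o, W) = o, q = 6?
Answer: -1/4 - 12312*sqrt(5) ≈ -27531.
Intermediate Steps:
J = -1/4 (J = 1/((-27 + 11) + 12) = 1/(-16 + 12) = 1/(-4) = -1/4 ≈ -0.25000)
P = -76*sqrt(5) (P = sqrt(-1 + 6)*(-76) = sqrt(5)*(-76) = -76*sqrt(5) ≈ -169.94)
J + 162*P = -1/4 + 162*(-76*sqrt(5)) = -1/4 - 12312*sqrt(5)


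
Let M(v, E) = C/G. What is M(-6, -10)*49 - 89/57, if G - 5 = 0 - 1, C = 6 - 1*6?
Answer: -89/57 ≈ -1.5614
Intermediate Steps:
C = 0 (C = 6 - 6 = 0)
G = 4 (G = 5 + (0 - 1) = 5 - 1 = 4)
M(v, E) = 0 (M(v, E) = 0/4 = 0*(1/4) = 0)
M(-6, -10)*49 - 89/57 = 0*49 - 89/57 = 0 - 89*1/57 = 0 - 89/57 = -89/57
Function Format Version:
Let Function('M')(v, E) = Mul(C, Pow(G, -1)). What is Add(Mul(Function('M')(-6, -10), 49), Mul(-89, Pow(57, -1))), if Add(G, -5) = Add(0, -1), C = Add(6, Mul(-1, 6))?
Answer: Rational(-89, 57) ≈ -1.5614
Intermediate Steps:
C = 0 (C = Add(6, -6) = 0)
G = 4 (G = Add(5, Add(0, -1)) = Add(5, -1) = 4)
Function('M')(v, E) = 0 (Function('M')(v, E) = Mul(0, Pow(4, -1)) = Mul(0, Rational(1, 4)) = 0)
Add(Mul(Function('M')(-6, -10), 49), Mul(-89, Pow(57, -1))) = Add(Mul(0, 49), Mul(-89, Pow(57, -1))) = Add(0, Mul(-89, Rational(1, 57))) = Add(0, Rational(-89, 57)) = Rational(-89, 57)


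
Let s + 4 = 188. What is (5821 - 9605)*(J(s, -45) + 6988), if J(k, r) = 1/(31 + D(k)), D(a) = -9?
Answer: -26442764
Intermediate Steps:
s = 184 (s = -4 + 188 = 184)
J(k, r) = 1/22 (J(k, r) = 1/(31 - 9) = 1/22)
(5821 - 9605)*(J(s, -45) + 6988) = (5821 - 9605)*(1/22 + 6988) = -3784*153737/22 = -26442764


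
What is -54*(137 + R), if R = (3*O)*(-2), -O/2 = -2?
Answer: -6102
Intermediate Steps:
O = 4 (O = -2*(-2) = 4)
R = -24 (R = (3*4)*(-2) = 12*(-2) = -24)
-54*(137 + R) = -54*(137 - 24) = -54*113 = -6102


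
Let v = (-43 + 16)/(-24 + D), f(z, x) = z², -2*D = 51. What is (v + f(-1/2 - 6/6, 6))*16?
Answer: 492/11 ≈ 44.727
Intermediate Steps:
D = -51/2 (D = -½*51 = -51/2 ≈ -25.500)
v = 6/11 (v = (-43 + 16)/(-24 - 51/2) = -27/(-99/2) = -27*(-2/99) = 6/11 ≈ 0.54545)
(v + f(-1/2 - 6/6, 6))*16 = (6/11 + (-1/2 - 6/6)²)*16 = (6/11 + (-1*½ - 6*⅙)²)*16 = (6/11 + (-½ - 1)²)*16 = (6/11 + (-3/2)²)*16 = (6/11 + 9/4)*16 = (123/44)*16 = 492/11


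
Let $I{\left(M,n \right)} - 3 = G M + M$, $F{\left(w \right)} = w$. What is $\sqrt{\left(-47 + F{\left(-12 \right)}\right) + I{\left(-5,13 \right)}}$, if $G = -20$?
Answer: $\sqrt{39} \approx 6.245$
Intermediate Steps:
$I{\left(M,n \right)} = 3 - 19 M$ ($I{\left(M,n \right)} = 3 + \left(- 20 M + M\right) = 3 - 19 M$)
$\sqrt{\left(-47 + F{\left(-12 \right)}\right) + I{\left(-5,13 \right)}} = \sqrt{\left(-47 - 12\right) + \left(3 - -95\right)} = \sqrt{-59 + \left(3 + 95\right)} = \sqrt{-59 + 98} = \sqrt{39}$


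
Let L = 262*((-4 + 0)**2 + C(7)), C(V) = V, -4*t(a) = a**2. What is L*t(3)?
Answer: -27117/2 ≈ -13559.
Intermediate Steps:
t(a) = -a**2/4
L = 6026 (L = 262*((-4 + 0)**2 + 7) = 262*((-4)**2 + 7) = 262*(16 + 7) = 262*23 = 6026)
L*t(3) = 6026*(-1/4*3**2) = 6026*(-1/4*9) = 6026*(-9/4) = -27117/2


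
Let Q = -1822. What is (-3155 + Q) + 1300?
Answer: -3677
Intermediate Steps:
(-3155 + Q) + 1300 = (-3155 - 1822) + 1300 = -4977 + 1300 = -3677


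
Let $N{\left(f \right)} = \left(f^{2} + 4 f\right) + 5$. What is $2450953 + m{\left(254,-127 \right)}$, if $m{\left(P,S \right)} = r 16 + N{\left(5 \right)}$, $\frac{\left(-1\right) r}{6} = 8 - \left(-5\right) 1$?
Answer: $2449755$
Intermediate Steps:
$N{\left(f \right)} = 5 + f^{2} + 4 f$
$r = -78$ ($r = - 6 \left(8 - \left(-5\right) 1\right) = - 6 \left(8 - -5\right) = - 6 \left(8 + 5\right) = \left(-6\right) 13 = -78$)
$m{\left(P,S \right)} = -1198$ ($m{\left(P,S \right)} = \left(-78\right) 16 + \left(5 + 5^{2} + 4 \cdot 5\right) = -1248 + \left(5 + 25 + 20\right) = -1248 + 50 = -1198$)
$2450953 + m{\left(254,-127 \right)} = 2450953 - 1198 = 2449755$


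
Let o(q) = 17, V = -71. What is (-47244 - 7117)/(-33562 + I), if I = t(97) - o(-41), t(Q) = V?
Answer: 54361/33650 ≈ 1.6155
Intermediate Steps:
t(Q) = -71
I = -88 (I = -71 - 1*17 = -71 - 17 = -88)
(-47244 - 7117)/(-33562 + I) = (-47244 - 7117)/(-33562 - 88) = -54361/(-33650) = -54361*(-1/33650) = 54361/33650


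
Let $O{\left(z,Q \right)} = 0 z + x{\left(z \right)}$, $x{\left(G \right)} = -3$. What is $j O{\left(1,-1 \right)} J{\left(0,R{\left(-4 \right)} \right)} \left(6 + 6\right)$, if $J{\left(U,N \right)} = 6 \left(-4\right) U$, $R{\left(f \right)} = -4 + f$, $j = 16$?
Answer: $0$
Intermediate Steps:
$O{\left(z,Q \right)} = -3$ ($O{\left(z,Q \right)} = 0 z - 3 = 0 - 3 = -3$)
$J{\left(U,N \right)} = - 24 U$
$j O{\left(1,-1 \right)} J{\left(0,R{\left(-4 \right)} \right)} \left(6 + 6\right) = 16 \left(-3\right) \left(-24\right) 0 \left(6 + 6\right) = - 48 \cdot 0 \cdot 12 = \left(-48\right) 0 = 0$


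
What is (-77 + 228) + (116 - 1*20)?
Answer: 247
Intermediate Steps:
(-77 + 228) + (116 - 1*20) = 151 + (116 - 20) = 151 + 96 = 247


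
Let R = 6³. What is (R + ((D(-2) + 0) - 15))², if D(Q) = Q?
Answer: 39601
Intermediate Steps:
R = 216
(R + ((D(-2) + 0) - 15))² = (216 + ((-2 + 0) - 15))² = (216 + (-2 - 15))² = (216 - 17)² = 199² = 39601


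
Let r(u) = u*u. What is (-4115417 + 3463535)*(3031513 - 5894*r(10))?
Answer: -1591969506666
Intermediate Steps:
r(u) = u²
(-4115417 + 3463535)*(3031513 - 5894*r(10)) = (-4115417 + 3463535)*(3031513 - 5894*10²) = -651882*(3031513 - 5894*100) = -651882*(3031513 - 589400) = -651882*2442113 = -1591969506666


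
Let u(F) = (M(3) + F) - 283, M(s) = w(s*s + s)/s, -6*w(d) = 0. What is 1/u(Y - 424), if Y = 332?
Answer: -1/375 ≈ -0.0026667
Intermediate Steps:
w(d) = 0 (w(d) = -1/6*0 = 0)
M(s) = 0 (M(s) = 0/s = 0)
u(F) = -283 + F (u(F) = (0 + F) - 283 = F - 283 = -283 + F)
1/u(Y - 424) = 1/(-283 + (332 - 424)) = 1/(-283 - 92) = 1/(-375) = -1/375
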